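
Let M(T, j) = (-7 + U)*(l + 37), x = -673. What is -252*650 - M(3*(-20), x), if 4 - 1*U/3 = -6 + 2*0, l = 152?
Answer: -168147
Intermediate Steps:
U = 30 (U = 12 - 3*(-6 + 2*0) = 12 - 3*(-6 + 0) = 12 - 3*(-6) = 12 + 18 = 30)
M(T, j) = 4347 (M(T, j) = (-7 + 30)*(152 + 37) = 23*189 = 4347)
-252*650 - M(3*(-20), x) = -252*650 - 1*4347 = -163800 - 4347 = -168147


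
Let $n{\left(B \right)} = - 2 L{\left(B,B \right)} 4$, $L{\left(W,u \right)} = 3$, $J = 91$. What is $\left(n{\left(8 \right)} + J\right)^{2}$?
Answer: $4489$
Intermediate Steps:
$n{\left(B \right)} = -24$ ($n{\left(B \right)} = \left(-2\right) 3 \cdot 4 = \left(-6\right) 4 = -24$)
$\left(n{\left(8 \right)} + J\right)^{2} = \left(-24 + 91\right)^{2} = 67^{2} = 4489$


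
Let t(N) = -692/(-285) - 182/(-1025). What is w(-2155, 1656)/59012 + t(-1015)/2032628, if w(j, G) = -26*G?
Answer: -639145234669699/876005779823850 ≈ -0.72961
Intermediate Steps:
t(N) = 152234/58425 (t(N) = -692*(-1/285) - 182*(-1/1025) = 692/285 + 182/1025 = 152234/58425)
w(-2155, 1656)/59012 + t(-1015)/2032628 = -26*1656/59012 + (152234/58425)/2032628 = -43056*1/59012 + (152234/58425)*(1/2032628) = -10764/14753 + 76117/59378145450 = -639145234669699/876005779823850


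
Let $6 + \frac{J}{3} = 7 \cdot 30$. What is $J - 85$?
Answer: $527$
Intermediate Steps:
$J = 612$ ($J = -18 + 3 \cdot 7 \cdot 30 = -18 + 3 \cdot 210 = -18 + 630 = 612$)
$J - 85 = 612 - 85 = 527$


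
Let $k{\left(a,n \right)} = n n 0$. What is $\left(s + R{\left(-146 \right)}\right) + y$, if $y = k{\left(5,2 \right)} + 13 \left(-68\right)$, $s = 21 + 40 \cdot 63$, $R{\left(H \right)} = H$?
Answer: $1511$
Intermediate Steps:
$k{\left(a,n \right)} = 0$ ($k{\left(a,n \right)} = n^{2} \cdot 0 = 0$)
$s = 2541$ ($s = 21 + 2520 = 2541$)
$y = -884$ ($y = 0 + 13 \left(-68\right) = 0 - 884 = -884$)
$\left(s + R{\left(-146 \right)}\right) + y = \left(2541 - 146\right) - 884 = 2395 - 884 = 1511$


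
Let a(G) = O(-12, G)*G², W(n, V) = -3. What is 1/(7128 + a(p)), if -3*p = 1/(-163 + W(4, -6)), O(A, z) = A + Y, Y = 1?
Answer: 248004/1767772501 ≈ 0.00014029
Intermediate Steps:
O(A, z) = 1 + A (O(A, z) = A + 1 = 1 + A)
p = 1/498 (p = -1/(3*(-163 - 3)) = -⅓/(-166) = -⅓*(-1/166) = 1/498 ≈ 0.0020080)
a(G) = -11*G² (a(G) = (1 - 12)*G² = -11*G²)
1/(7128 + a(p)) = 1/(7128 - 11*(1/498)²) = 1/(7128 - 11*1/248004) = 1/(7128 - 11/248004) = 1/(1767772501/248004) = 248004/1767772501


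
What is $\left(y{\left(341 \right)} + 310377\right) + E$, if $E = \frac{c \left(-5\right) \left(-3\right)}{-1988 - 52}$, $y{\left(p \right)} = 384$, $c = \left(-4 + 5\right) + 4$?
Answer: $\frac{42263491}{136} \approx 3.1076 \cdot 10^{5}$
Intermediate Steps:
$c = 5$ ($c = 1 + 4 = 5$)
$E = - \frac{5}{136}$ ($E = \frac{5 \left(-5\right) \left(-3\right)}{-1988 - 52} = \frac{\left(-25\right) \left(-3\right)}{-2040} = \left(- \frac{1}{2040}\right) 75 = - \frac{5}{136} \approx -0.036765$)
$\left(y{\left(341 \right)} + 310377\right) + E = \left(384 + 310377\right) - \frac{5}{136} = 310761 - \frac{5}{136} = \frac{42263491}{136}$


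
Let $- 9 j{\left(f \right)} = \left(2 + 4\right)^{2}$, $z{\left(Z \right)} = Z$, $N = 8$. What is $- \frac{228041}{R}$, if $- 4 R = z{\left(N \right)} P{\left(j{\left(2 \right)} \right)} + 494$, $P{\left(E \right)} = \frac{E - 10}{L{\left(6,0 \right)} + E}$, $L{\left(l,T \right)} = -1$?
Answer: $\frac{2280410}{1291} \approx 1766.4$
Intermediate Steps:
$j{\left(f \right)} = -4$ ($j{\left(f \right)} = - \frac{\left(2 + 4\right)^{2}}{9} = - \frac{6^{2}}{9} = \left(- \frac{1}{9}\right) 36 = -4$)
$P{\left(E \right)} = \frac{-10 + E}{-1 + E}$ ($P{\left(E \right)} = \frac{E - 10}{-1 + E} = \frac{-10 + E}{-1 + E}$)
$R = - \frac{1291}{10}$ ($R = - \frac{8 \frac{-10 - 4}{-1 - 4} + 494}{4} = - \frac{8 \frac{1}{-5} \left(-14\right) + 494}{4} = - \frac{8 \left(\left(- \frac{1}{5}\right) \left(-14\right)\right) + 494}{4} = - \frac{8 \cdot \frac{14}{5} + 494}{4} = - \frac{\frac{112}{5} + 494}{4} = \left(- \frac{1}{4}\right) \frac{2582}{5} = - \frac{1291}{10} \approx -129.1$)
$- \frac{228041}{R} = - \frac{228041}{- \frac{1291}{10}} = \left(-228041\right) \left(- \frac{10}{1291}\right) = \frac{2280410}{1291}$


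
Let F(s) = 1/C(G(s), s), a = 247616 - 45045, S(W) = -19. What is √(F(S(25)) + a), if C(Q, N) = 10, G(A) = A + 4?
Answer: 3*√2250790/10 ≈ 450.08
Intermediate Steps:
G(A) = 4 + A
a = 202571
F(s) = ⅒ (F(s) = 1/10 = ⅒)
√(F(S(25)) + a) = √(⅒ + 202571) = √(2025711/10) = 3*√2250790/10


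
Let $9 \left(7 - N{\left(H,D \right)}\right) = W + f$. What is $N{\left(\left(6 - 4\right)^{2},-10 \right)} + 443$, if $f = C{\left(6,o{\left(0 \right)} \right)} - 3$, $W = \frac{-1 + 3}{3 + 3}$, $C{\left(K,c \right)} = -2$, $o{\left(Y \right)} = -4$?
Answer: $\frac{12164}{27} \approx 450.52$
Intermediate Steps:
$W = \frac{1}{3}$ ($W = \frac{2}{6} = 2 \cdot \frac{1}{6} = \frac{1}{3} \approx 0.33333$)
$f = -5$ ($f = -2 - 3 = -5$)
$N{\left(H,D \right)} = \frac{203}{27}$ ($N{\left(H,D \right)} = 7 - \frac{\frac{1}{3} - 5}{9} = 7 - - \frac{14}{27} = 7 + \frac{14}{27} = \frac{203}{27}$)
$N{\left(\left(6 - 4\right)^{2},-10 \right)} + 443 = \frac{203}{27} + 443 = \frac{12164}{27}$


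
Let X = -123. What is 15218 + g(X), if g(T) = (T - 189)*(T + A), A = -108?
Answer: 87290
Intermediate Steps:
g(T) = (-189 + T)*(-108 + T) (g(T) = (T - 189)*(T - 108) = (-189 + T)*(-108 + T))
15218 + g(X) = 15218 + (20412 + (-123)**2 - 297*(-123)) = 15218 + (20412 + 15129 + 36531) = 15218 + 72072 = 87290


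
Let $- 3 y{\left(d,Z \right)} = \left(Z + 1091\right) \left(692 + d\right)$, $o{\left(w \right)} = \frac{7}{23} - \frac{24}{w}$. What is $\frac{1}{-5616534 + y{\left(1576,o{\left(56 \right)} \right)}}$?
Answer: $- \frac{23}{148148430} \approx -1.5525 \cdot 10^{-7}$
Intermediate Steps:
$o{\left(w \right)} = \frac{7}{23} - \frac{24}{w}$ ($o{\left(w \right)} = 7 \cdot \frac{1}{23} - \frac{24}{w} = \frac{7}{23} - \frac{24}{w}$)
$y{\left(d,Z \right)} = - \frac{\left(692 + d\right) \left(1091 + Z\right)}{3}$ ($y{\left(d,Z \right)} = - \frac{\left(Z + 1091\right) \left(692 + d\right)}{3} = - \frac{\left(1091 + Z\right) \left(692 + d\right)}{3} = - \frac{\left(692 + d\right) \left(1091 + Z\right)}{3}$)
$\frac{1}{-5616534 + y{\left(1576,o{\left(56 \right)} \right)}} = \frac{1}{-5616534 - \left(824796 + \frac{692 \left(\frac{7}{23} - \frac{24}{56}\right)}{3} + \frac{1}{3} \left(\frac{7}{23} - \frac{24}{56}\right) 1576\right)} = \frac{1}{-5616534 - \left(824796 + \frac{692 \left(\frac{7}{23} - \frac{3}{7}\right)}{3} + \frac{1}{3} \left(\frac{7}{23} - \frac{3}{7}\right) 1576\right)} = \frac{1}{-5616534 - \left(\frac{398362628}{483} - \frac{31520}{483}\right)} = \frac{1}{-5616534 + \left(- \frac{754972}{3} - \frac{1719416}{3} + \frac{13840}{483} + \frac{31520}{483}\right)} = \frac{1}{-5616534 - \frac{18968148}{23}} = \frac{1}{- \frac{148148430}{23}} = - \frac{23}{148148430}$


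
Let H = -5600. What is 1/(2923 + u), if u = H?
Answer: -1/2677 ≈ -0.00037355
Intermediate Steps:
u = -5600
1/(2923 + u) = 1/(2923 - 5600) = 1/(-2677) = -1/2677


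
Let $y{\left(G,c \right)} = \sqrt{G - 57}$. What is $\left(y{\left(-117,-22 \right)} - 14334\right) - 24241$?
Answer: $-38575 + i \sqrt{174} \approx -38575.0 + 13.191 i$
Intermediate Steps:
$y{\left(G,c \right)} = \sqrt{-57 + G}$
$\left(y{\left(-117,-22 \right)} - 14334\right) - 24241 = \left(\sqrt{-57 - 117} - 14334\right) - 24241 = \left(\sqrt{-174} - 14334\right) - 24241 = \left(i \sqrt{174} - 14334\right) - 24241 = \left(-14334 + i \sqrt{174}\right) - 24241 = -38575 + i \sqrt{174}$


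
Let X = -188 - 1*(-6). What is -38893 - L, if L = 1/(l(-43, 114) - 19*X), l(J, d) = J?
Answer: -132819596/3415 ≈ -38893.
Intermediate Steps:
X = -182 (X = -188 + 6 = -182)
L = 1/3415 (L = 1/(-43 - 19*(-182)) = 1/(-43 + 3458) = 1/3415 ≈ 0.00029283)
-38893 - L = -38893 - 1*1/3415 = -38893 - 1/3415 = -132819596/3415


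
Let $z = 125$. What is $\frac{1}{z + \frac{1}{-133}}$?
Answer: $\frac{133}{16624} \approx 0.0080005$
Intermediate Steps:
$\frac{1}{z + \frac{1}{-133}} = \frac{1}{125 + \frac{1}{-133}} = \frac{1}{125 - \frac{1}{133}} = \frac{1}{\frac{16624}{133}} = \frac{133}{16624}$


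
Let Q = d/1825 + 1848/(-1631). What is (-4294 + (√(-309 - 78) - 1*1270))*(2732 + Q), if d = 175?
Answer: -258453069108/17009 + 139352841*I*√43/17009 ≈ -1.5195e+7 + 53724.0*I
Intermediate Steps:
Q = -17641/17009 (Q = 175/1825 + 1848/(-1631) = 175*(1/1825) + 1848*(-1/1631) = 7/73 - 264/233 = -17641/17009 ≈ -1.0372)
(-4294 + (√(-309 - 78) - 1*1270))*(2732 + Q) = (-4294 + (√(-309 - 78) - 1*1270))*(2732 - 17641/17009) = (-4294 + (√(-387) - 1270))*(46450947/17009) = (-4294 + (3*I*√43 - 1270))*(46450947/17009) = (-4294 + (-1270 + 3*I*√43))*(46450947/17009) = (-5564 + 3*I*√43)*(46450947/17009) = -258453069108/17009 + 139352841*I*√43/17009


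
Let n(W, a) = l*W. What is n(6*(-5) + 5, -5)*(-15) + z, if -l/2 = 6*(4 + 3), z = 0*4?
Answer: -31500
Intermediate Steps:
z = 0
l = -84 (l = -12*(4 + 3) = -12*7 = -2*42 = -84)
n(W, a) = -84*W
n(6*(-5) + 5, -5)*(-15) + z = -84*(6*(-5) + 5)*(-15) + 0 = -84*(-30 + 5)*(-15) + 0 = -84*(-25)*(-15) + 0 = 2100*(-15) + 0 = -31500 + 0 = -31500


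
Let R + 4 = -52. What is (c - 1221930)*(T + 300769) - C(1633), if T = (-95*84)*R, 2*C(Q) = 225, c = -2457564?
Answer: -5501940019437/2 ≈ -2.7510e+12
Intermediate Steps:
R = -56 (R = -4 - 52 = -56)
C(Q) = 225/2 (C(Q) = (½)*225 = 225/2)
T = 446880 (T = -95*84*(-56) = -7980*(-56) = 446880)
(c - 1221930)*(T + 300769) - C(1633) = (-2457564 - 1221930)*(446880 + 300769) - 1*225/2 = -3679494*747649 - 225/2 = -2750970009606 - 225/2 = -5501940019437/2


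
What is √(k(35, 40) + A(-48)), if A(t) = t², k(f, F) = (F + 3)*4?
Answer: 2*√619 ≈ 49.759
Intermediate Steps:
k(f, F) = 12 + 4*F (k(f, F) = (3 + F)*4 = 12 + 4*F)
√(k(35, 40) + A(-48)) = √((12 + 4*40) + (-48)²) = √((12 + 160) + 2304) = √(172 + 2304) = √2476 = 2*√619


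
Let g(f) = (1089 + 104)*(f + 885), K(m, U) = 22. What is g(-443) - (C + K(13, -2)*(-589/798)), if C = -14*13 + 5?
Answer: 11077484/21 ≈ 5.2750e+5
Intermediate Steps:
C = -177 (C = -182 + 5 = -177)
g(f) = 1055805 + 1193*f (g(f) = 1193*(885 + f) = 1055805 + 1193*f)
g(-443) - (C + K(13, -2)*(-589/798)) = (1055805 + 1193*(-443)) - (-177 + 22*(-589/798)) = (1055805 - 528499) - (-177 + 22*(-589*1/798)) = 527306 - (-177 + 22*(-31/42)) = 527306 - (-177 - 341/21) = 527306 - 1*(-4058/21) = 527306 + 4058/21 = 11077484/21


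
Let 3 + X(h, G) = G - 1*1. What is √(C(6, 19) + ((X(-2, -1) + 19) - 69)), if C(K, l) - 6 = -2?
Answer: I*√51 ≈ 7.1414*I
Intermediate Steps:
X(h, G) = -4 + G (X(h, G) = -3 + (G - 1*1) = -3 + (G - 1) = -3 + (-1 + G) = -4 + G)
C(K, l) = 4 (C(K, l) = 6 - 2 = 4)
√(C(6, 19) + ((X(-2, -1) + 19) - 69)) = √(4 + (((-4 - 1) + 19) - 69)) = √(4 + ((-5 + 19) - 69)) = √(4 + (14 - 69)) = √(4 - 55) = √(-51) = I*√51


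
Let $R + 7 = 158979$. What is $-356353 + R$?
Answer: $-197381$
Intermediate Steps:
$R = 158972$ ($R = -7 + 158979 = 158972$)
$-356353 + R = -356353 + 158972 = -197381$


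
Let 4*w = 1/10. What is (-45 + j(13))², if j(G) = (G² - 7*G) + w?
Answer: 1745041/1600 ≈ 1090.7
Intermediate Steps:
w = 1/40 (w = (¼)/10 = (¼)*(⅒) = 1/40 ≈ 0.025000)
j(G) = 1/40 + G² - 7*G (j(G) = (G² - 7*G) + 1/40 = 1/40 + G² - 7*G)
(-45 + j(13))² = (-45 + (1/40 + 13² - 7*13))² = (-45 + (1/40 + 169 - 91))² = (-45 + 3121/40)² = (1321/40)² = 1745041/1600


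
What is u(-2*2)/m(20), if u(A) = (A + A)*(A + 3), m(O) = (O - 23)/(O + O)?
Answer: -320/3 ≈ -106.67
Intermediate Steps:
m(O) = (-23 + O)/(2*O) (m(O) = (-23 + O)/((2*O)) = (-23 + O)*(1/(2*O)) = (-23 + O)/(2*O))
u(A) = 2*A*(3 + A) (u(A) = (2*A)*(3 + A) = 2*A*(3 + A))
u(-2*2)/m(20) = (2*(-2*2)*(3 - 2*2))/(((½)*(-23 + 20)/20)) = (2*(-4)*(3 - 4))/(((½)*(1/20)*(-3))) = (2*(-4)*(-1))/(-3/40) = 8*(-40/3) = -320/3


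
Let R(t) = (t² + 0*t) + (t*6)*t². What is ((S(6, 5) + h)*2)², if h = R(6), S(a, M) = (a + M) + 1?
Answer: 7225344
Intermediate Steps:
S(a, M) = 1 + M + a (S(a, M) = (M + a) + 1 = 1 + M + a)
R(t) = t² + 6*t³ (R(t) = (t² + 0) + (6*t)*t² = t² + 6*t³)
h = 1332 (h = 6²*(1 + 6*6) = 36*(1 + 36) = 36*37 = 1332)
((S(6, 5) + h)*2)² = (((1 + 5 + 6) + 1332)*2)² = ((12 + 1332)*2)² = (1344*2)² = 2688² = 7225344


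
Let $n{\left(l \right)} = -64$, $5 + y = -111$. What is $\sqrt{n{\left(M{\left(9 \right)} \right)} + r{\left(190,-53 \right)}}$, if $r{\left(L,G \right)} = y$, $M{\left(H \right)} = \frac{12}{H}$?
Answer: $6 i \sqrt{5} \approx 13.416 i$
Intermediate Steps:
$y = -116$ ($y = -5 - 111 = -116$)
$r{\left(L,G \right)} = -116$
$\sqrt{n{\left(M{\left(9 \right)} \right)} + r{\left(190,-53 \right)}} = \sqrt{-64 - 116} = \sqrt{-180} = 6 i \sqrt{5}$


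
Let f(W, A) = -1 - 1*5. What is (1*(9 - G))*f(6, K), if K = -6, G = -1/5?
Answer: -276/5 ≈ -55.200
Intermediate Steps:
G = -1/5 (G = -1*1/5 = -1/5 ≈ -0.20000)
f(W, A) = -6 (f(W, A) = -1 - 5 = -6)
(1*(9 - G))*f(6, K) = (1*(9 - 1*(-1/5)))*(-6) = (1*(9 + 1/5))*(-6) = (1*(46/5))*(-6) = (46/5)*(-6) = -276/5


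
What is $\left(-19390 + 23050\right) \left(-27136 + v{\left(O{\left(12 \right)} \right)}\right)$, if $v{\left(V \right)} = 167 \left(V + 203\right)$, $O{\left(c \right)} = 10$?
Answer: $30872100$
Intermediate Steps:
$v{\left(V \right)} = 33901 + 167 V$ ($v{\left(V \right)} = 167 \left(203 + V\right) = 33901 + 167 V$)
$\left(-19390 + 23050\right) \left(-27136 + v{\left(O{\left(12 \right)} \right)}\right) = \left(-19390 + 23050\right) \left(-27136 + \left(33901 + 167 \cdot 10\right)\right) = 3660 \left(-27136 + \left(33901 + 1670\right)\right) = 3660 \left(-27136 + 35571\right) = 3660 \cdot 8435 = 30872100$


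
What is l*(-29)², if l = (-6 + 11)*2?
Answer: 8410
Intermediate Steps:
l = 10 (l = 5*2 = 10)
l*(-29)² = 10*(-29)² = 10*841 = 8410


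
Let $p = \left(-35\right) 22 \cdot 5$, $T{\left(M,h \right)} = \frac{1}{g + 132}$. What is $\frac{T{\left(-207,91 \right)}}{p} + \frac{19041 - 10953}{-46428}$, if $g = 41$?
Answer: $- \frac{448921569}{2576947450} \approx -0.17421$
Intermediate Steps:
$T{\left(M,h \right)} = \frac{1}{173}$ ($T{\left(M,h \right)} = \frac{1}{41 + 132} = \frac{1}{173}$)
$p = -3850$ ($p = \left(-770\right) 5 = -3850$)
$\frac{T{\left(-207,91 \right)}}{p} + \frac{19041 - 10953}{-46428} = \frac{1}{173 \left(-3850\right)} + \frac{19041 - 10953}{-46428} = \frac{1}{173} \left(- \frac{1}{3850}\right) + 8088 \left(- \frac{1}{46428}\right) = - \frac{1}{666050} - \frac{674}{3869} = - \frac{448921569}{2576947450}$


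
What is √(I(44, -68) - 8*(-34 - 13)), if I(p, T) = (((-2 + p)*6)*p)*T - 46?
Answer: I*√753654 ≈ 868.13*I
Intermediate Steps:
I(p, T) = -46 + T*p*(-12 + 6*p) (I(p, T) = ((-12 + 6*p)*p)*T - 46 = (p*(-12 + 6*p))*T - 46 = T*p*(-12 + 6*p) - 46 = -46 + T*p*(-12 + 6*p))
√(I(44, -68) - 8*(-34 - 13)) = √((-46 - 12*(-68)*44 + 6*(-68)*44²) - 8*(-34 - 13)) = √((-46 + 35904 + 6*(-68)*1936) - 8*(-47)) = √((-46 + 35904 - 789888) + 376) = √(-754030 + 376) = √(-753654) = I*√753654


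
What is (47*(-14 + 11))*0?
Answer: 0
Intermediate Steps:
(47*(-14 + 11))*0 = (47*(-3))*0 = -141*0 = 0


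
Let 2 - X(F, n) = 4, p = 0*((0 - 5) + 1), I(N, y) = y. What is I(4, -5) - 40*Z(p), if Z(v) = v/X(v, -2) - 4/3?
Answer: 145/3 ≈ 48.333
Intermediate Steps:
p = 0 (p = 0*(-5 + 1) = 0*(-4) = 0)
X(F, n) = -2 (X(F, n) = 2 - 1*4 = 2 - 4 = -2)
Z(v) = -4/3 - v/2 (Z(v) = v/(-2) - 4/3 = v*(-1/2) - 4*1/3 = -v/2 - 4/3 = -4/3 - v/2)
I(4, -5) - 40*Z(p) = -5 - 40*(-4/3 - 1/2*0) = -5 - 40*(-4/3 + 0) = -5 - 40*(-4/3) = -5 + 160/3 = 145/3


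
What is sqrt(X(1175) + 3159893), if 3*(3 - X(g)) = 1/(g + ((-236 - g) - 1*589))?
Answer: sqrt(86028168611)/165 ≈ 1777.6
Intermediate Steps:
X(g) = 7426/2475 (X(g) = 3 - 1/(3*(g + ((-236 - g) - 1*589))) = 3 - 1/(3*(g + ((-236 - g) - 589))) = 3 - 1/(3*(g + (-825 - g))) = 3 - 1/3/(-825) = 3 - 1/3*(-1/825) = 3 + 1/2475 = 7426/2475)
sqrt(X(1175) + 3159893) = sqrt(7426/2475 + 3159893) = sqrt(7820742601/2475) = sqrt(86028168611)/165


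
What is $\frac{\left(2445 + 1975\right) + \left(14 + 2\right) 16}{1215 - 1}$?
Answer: $\frac{2338}{607} \approx 3.8517$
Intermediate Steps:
$\frac{\left(2445 + 1975\right) + \left(14 + 2\right) 16}{1215 - 1} = \frac{4420 + 16 \cdot 16}{1214} = \left(4420 + 256\right) \frac{1}{1214} = 4676 \cdot \frac{1}{1214} = \frac{2338}{607}$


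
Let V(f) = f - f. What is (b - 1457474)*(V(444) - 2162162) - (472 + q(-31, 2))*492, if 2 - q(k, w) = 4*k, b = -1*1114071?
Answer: 5560096586074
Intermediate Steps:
b = -1114071
V(f) = 0
q(k, w) = 2 - 4*k
(b - 1457474)*(V(444) - 2162162) - (472 + q(-31, 2))*492 = (-1114071 - 1457474)*(0 - 2162162) - (472 + (2 - 4*(-31)))*492 = -2571545*(-2162162) - (472 + (2 + 124))*492 = 5560096880290 - (472 + 126)*492 = 5560096880290 - 598*492 = 5560096880290 - 1*294216 = 5560096880290 - 294216 = 5560096586074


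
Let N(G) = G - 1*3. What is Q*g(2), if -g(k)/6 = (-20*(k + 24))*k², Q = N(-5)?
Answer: -99840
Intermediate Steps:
N(G) = -3 + G (N(G) = G - 3 = -3 + G)
Q = -8 (Q = -3 - 5 = -8)
g(k) = -6*k²*(-480 - 20*k) (g(k) = -6*(-20*(k + 24))*k² = -6*(-20*(24 + k))*k² = -6*(-480 - 20*k)*k² = -6*k²*(-480 - 20*k))
Q*g(2) = -960*2²*(24 + 2) = -960*4*26 = -8*12480 = -99840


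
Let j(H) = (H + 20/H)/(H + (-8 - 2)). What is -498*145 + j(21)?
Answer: -16680049/231 ≈ -72208.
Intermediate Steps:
j(H) = (H + 20/H)/(-10 + H) (j(H) = (H + 20/H)/(H - 10) = (H + 20/H)/(-10 + H))
-498*145 + j(21) = -498*145 + (20 + 21²)/(21*(-10 + 21)) = -72210 + (1/21)*(20 + 441)/11 = -72210 + (1/21)*(1/11)*461 = -72210 + 461/231 = -16680049/231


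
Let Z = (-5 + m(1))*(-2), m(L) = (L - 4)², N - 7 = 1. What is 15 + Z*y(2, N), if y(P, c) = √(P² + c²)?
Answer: 15 - 16*√17 ≈ -50.970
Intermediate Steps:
N = 8 (N = 7 + 1 = 8)
m(L) = (-4 + L)²
Z = -8 (Z = (-5 + (-4 + 1)²)*(-2) = (-5 + (-3)²)*(-2) = (-5 + 9)*(-2) = 4*(-2) = -8)
15 + Z*y(2, N) = 15 - 8*√(2² + 8²) = 15 - 8*√(4 + 64) = 15 - 16*√17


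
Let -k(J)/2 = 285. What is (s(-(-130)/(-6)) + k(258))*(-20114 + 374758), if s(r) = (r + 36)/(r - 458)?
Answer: -290904897812/1439 ≈ -2.0216e+8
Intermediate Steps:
k(J) = -570 (k(J) = -2*285 = -570)
s(r) = (36 + r)/(-458 + r)
(s(-(-130)/(-6)) + k(258))*(-20114 + 374758) = ((36 - (-130)/(-6))/(-458 - (-130)/(-6)) - 570)*(-20114 + 374758) = ((36 - (-130)*(-1)/6)/(-458 - (-130)*(-1)/6) - 570)*354644 = ((36 - 65*⅓)/(-458 - 65*⅓) - 570)*354644 = ((36 - 65/3)/(-458 - 65/3) - 570)*354644 = ((43/3)/(-1439/3) - 570)*354644 = (-3/1439*43/3 - 570)*354644 = (-43/1439 - 570)*354644 = -820273/1439*354644 = -290904897812/1439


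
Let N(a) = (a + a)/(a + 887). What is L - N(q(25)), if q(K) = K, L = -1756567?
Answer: -800994577/456 ≈ -1.7566e+6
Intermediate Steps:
N(a) = 2*a/(887 + a) (N(a) = (2*a)/(887 + a) = 2*a/(887 + a))
L - N(q(25)) = -1756567 - 2*25/(887 + 25) = -1756567 - 2*25/912 = -1756567 - 1*25/456 = -1756567 - 25/456 = -800994577/456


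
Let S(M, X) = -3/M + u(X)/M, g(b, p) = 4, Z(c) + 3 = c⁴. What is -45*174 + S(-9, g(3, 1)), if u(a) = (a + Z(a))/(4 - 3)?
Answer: -70724/9 ≈ -7858.2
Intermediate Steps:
Z(c) = -3 + c⁴
u(a) = -3 + a + a⁴ (u(a) = (a + (-3 + a⁴))/(4 - 3) = (-3 + a + a⁴)/1 = (-3 + a + a⁴)*1 = -3 + a + a⁴)
S(M, X) = -3/M + (-3 + X + X⁴)/M
-45*174 + S(-9, g(3, 1)) = -45*174 + (-6 + 4 + 4⁴)/(-9) = -7830 - (-6 + 4 + 256)/9 = -7830 - ⅑*254 = -7830 - 254/9 = -70724/9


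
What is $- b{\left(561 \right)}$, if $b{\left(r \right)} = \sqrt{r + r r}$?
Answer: $- \sqrt{315282} \approx -561.5$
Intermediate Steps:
$b{\left(r \right)} = \sqrt{r + r^{2}}$
$- b{\left(561 \right)} = - \sqrt{561 \left(1 + 561\right)} = - \sqrt{561 \cdot 562} = - \sqrt{315282}$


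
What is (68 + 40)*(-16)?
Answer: -1728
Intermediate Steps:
(68 + 40)*(-16) = 108*(-16) = -1728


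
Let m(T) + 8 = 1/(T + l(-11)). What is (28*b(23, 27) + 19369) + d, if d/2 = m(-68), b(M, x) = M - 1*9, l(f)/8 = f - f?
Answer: 671329/34 ≈ 19745.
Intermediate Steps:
l(f) = 0 (l(f) = 8*(f - f) = 8*0 = 0)
b(M, x) = -9 + M (b(M, x) = M - 9 = -9 + M)
m(T) = -8 + 1/T (m(T) = -8 + 1/(T + 0) = -8 + 1/T)
d = -545/34 (d = 2*(-8 + 1/(-68)) = 2*(-8 - 1/68) = 2*(-545/68) = -545/34 ≈ -16.029)
(28*b(23, 27) + 19369) + d = (28*(-9 + 23) + 19369) - 545/34 = (28*14 + 19369) - 545/34 = (392 + 19369) - 545/34 = 19761 - 545/34 = 671329/34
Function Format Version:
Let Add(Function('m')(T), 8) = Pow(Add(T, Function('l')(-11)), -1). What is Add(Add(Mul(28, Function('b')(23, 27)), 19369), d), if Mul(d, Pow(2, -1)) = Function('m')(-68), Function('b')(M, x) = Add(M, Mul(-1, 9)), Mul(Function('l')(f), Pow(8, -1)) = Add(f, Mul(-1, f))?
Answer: Rational(671329, 34) ≈ 19745.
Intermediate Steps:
Function('l')(f) = 0 (Function('l')(f) = Mul(8, Add(f, Mul(-1, f))) = Mul(8, 0) = 0)
Function('b')(M, x) = Add(-9, M) (Function('b')(M, x) = Add(M, -9) = Add(-9, M))
Function('m')(T) = Add(-8, Pow(T, -1)) (Function('m')(T) = Add(-8, Pow(Add(T, 0), -1)) = Add(-8, Pow(T, -1)))
d = Rational(-545, 34) (d = Mul(2, Add(-8, Pow(-68, -1))) = Mul(2, Add(-8, Rational(-1, 68))) = Mul(2, Rational(-545, 68)) = Rational(-545, 34) ≈ -16.029)
Add(Add(Mul(28, Function('b')(23, 27)), 19369), d) = Add(Add(Mul(28, Add(-9, 23)), 19369), Rational(-545, 34)) = Add(Add(Mul(28, 14), 19369), Rational(-545, 34)) = Add(Add(392, 19369), Rational(-545, 34)) = Add(19761, Rational(-545, 34)) = Rational(671329, 34)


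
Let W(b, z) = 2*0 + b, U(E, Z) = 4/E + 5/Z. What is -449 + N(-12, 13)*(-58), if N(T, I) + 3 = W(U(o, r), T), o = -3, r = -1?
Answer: 277/3 ≈ 92.333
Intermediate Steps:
W(b, z) = b (W(b, z) = 0 + b = b)
N(T, I) = -28/3 (N(T, I) = -3 + (4/(-3) + 5/(-1)) = -3 + (4*(-⅓) + 5*(-1)) = -3 + (-4/3 - 5) = -3 - 19/3 = -28/3)
-449 + N(-12, 13)*(-58) = -449 - 28/3*(-58) = -449 + 1624/3 = 277/3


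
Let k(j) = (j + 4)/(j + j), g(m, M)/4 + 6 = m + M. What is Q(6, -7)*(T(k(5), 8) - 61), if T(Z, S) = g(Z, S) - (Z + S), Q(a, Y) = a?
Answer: -1749/5 ≈ -349.80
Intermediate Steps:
g(m, M) = -24 + 4*M + 4*m (g(m, M) = -24 + 4*(m + M) = -24 + 4*(M + m) = -24 + (4*M + 4*m) = -24 + 4*M + 4*m)
k(j) = (4 + j)/(2*j) (k(j) = (4 + j)/((2*j)) = (4 + j)*(1/(2*j)) = (4 + j)/(2*j))
T(Z, S) = -24 + 3*S + 3*Z (T(Z, S) = (-24 + 4*S + 4*Z) - (Z + S) = (-24 + 4*S + 4*Z) - (S + Z) = (-24 + 4*S + 4*Z) + (-S - Z) = -24 + 3*S + 3*Z)
Q(6, -7)*(T(k(5), 8) - 61) = 6*((-24 + 3*8 + 3*((½)*(4 + 5)/5)) - 61) = 6*((-24 + 24 + 3*((½)*(⅕)*9)) - 61) = 6*((-24 + 24 + 3*(9/10)) - 61) = 6*((-24 + 24 + 27/10) - 61) = 6*(27/10 - 61) = 6*(-583/10) = -1749/5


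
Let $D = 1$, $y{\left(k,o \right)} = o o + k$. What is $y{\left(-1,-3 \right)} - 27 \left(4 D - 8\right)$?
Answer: $116$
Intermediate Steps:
$y{\left(k,o \right)} = k + o^{2}$ ($y{\left(k,o \right)} = o^{2} + k = k + o^{2}$)
$y{\left(-1,-3 \right)} - 27 \left(4 D - 8\right) = \left(-1 + \left(-3\right)^{2}\right) - 27 \left(4 \cdot 1 - 8\right) = \left(-1 + 9\right) - 27 \left(4 - 8\right) = 8 - 27 \left(4 - 8\right) = 8 - -108 = 8 + 108 = 116$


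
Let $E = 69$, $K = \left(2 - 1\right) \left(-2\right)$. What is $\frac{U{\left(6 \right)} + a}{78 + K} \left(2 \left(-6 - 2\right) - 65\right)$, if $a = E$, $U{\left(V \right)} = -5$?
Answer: $- \frac{1296}{19} \approx -68.211$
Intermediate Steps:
$K = -2$ ($K = 1 \left(-2\right) = -2$)
$a = 69$
$\frac{U{\left(6 \right)} + a}{78 + K} \left(2 \left(-6 - 2\right) - 65\right) = \frac{-5 + 69}{78 - 2} \left(2 \left(-6 - 2\right) - 65\right) = \frac{64}{76} \left(2 \left(-8\right) - 65\right) = 64 \cdot \frac{1}{76} \left(-16 - 65\right) = \frac{16}{19} \left(-81\right) = - \frac{1296}{19}$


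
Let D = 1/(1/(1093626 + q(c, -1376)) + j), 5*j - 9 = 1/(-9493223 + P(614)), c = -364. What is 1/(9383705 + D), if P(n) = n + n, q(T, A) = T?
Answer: 93395183305923/876392900449893373165 ≈ 1.0657e-7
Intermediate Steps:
P(n) = 2*n
j = 85427954/47459975 (j = 9/5 + 1/(5*(-9493223 + 2*614)) = 9/5 + 1/(5*(-9493223 + 1228)) = 9/5 + (⅕)/(-9491995) = 9/5 + (⅕)*(-1/9491995) = 9/5 - 1/47459975 = 85427954/47459975 ≈ 1.8000)
D = 51886187188450/93395183305923 (D = 1/(1/(1093626 - 364) + 85427954/47459975) = 1/(1/1093262 + 85427954/47459975) = 1/(93395183305923/51886187188450) = 51886187188450/93395183305923 ≈ 0.55556)
1/(9383705 + D) = 1/(9383705 + 51886187188450/93395183305923) = 1/(876392900449893373165/93395183305923) = 93395183305923/876392900449893373165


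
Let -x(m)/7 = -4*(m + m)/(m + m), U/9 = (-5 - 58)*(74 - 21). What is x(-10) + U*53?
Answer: -1592675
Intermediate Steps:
U = -30051 (U = 9*((-5 - 58)*(74 - 21)) = 9*(-63*53) = 9*(-3339) = -30051)
x(m) = 28 (x(m) = -(-28)*(m + m)/(m + m) = -(-28)*(2*m)/((2*m)) = -(-28)*(2*m)*(1/(2*m)) = -(-28) = -7*(-4) = 28)
x(-10) + U*53 = 28 - 30051*53 = 28 - 1592703 = -1592675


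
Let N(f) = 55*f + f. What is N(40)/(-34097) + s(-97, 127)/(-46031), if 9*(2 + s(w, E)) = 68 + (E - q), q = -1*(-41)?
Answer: -133231736/2017953009 ≈ -0.066023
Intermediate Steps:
N(f) = 56*f
q = 41
s(w, E) = 1 + E/9 (s(w, E) = -2 + (68 + (E - 1*41))/9 = -2 + (68 + (E - 41))/9 = -2 + (68 + (-41 + E))/9 = -2 + (27 + E)/9 = -2 + (3 + E/9) = 1 + E/9)
N(40)/(-34097) + s(-97, 127)/(-46031) = (56*40)/(-34097) + (1 + (1/9)*127)/(-46031) = 2240*(-1/34097) + (1 + 127/9)*(-1/46031) = -320/4871 + (136/9)*(-1/46031) = -320/4871 - 136/414279 = -133231736/2017953009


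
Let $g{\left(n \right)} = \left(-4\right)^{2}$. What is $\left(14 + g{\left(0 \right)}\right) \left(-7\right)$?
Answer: $-210$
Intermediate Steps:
$g{\left(n \right)} = 16$
$\left(14 + g{\left(0 \right)}\right) \left(-7\right) = \left(14 + 16\right) \left(-7\right) = 30 \left(-7\right) = -210$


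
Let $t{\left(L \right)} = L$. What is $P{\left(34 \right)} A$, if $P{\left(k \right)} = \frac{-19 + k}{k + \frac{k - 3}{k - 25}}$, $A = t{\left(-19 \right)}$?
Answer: $- \frac{2565}{337} \approx -7.6113$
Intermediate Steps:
$A = -19$
$P{\left(k \right)} = \frac{-19 + k}{k + \frac{-3 + k}{-25 + k}}$
$P{\left(34 \right)} A = \frac{-475 - 34^{2} + 44 \cdot 34}{3 - 34^{2} + 24 \cdot 34} \left(-19\right) = \frac{-475 - 1156 + 1496}{3 - 1156 + 816} \left(-19\right) = \frac{1}{-337} \left(-135\right) \left(-19\right) = \left(- \frac{1}{337}\right) \left(-135\right) \left(-19\right) = \frac{135}{337} \left(-19\right) = - \frac{2565}{337}$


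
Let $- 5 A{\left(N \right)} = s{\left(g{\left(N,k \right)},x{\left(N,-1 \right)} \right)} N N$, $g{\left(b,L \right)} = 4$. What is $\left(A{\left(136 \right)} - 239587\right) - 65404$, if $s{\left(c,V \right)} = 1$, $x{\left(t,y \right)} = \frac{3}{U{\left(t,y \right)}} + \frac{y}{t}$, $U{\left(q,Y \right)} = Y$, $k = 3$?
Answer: $- \frac{1543451}{5} \approx -3.0869 \cdot 10^{5}$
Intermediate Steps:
$x{\left(t,y \right)} = \frac{3}{y} + \frac{y}{t}$
$A{\left(N \right)} = - \frac{N^{2}}{5}$ ($A{\left(N \right)} = - \frac{1 N N}{5} = - \frac{N N}{5} = - \frac{N^{2}}{5}$)
$\left(A{\left(136 \right)} - 239587\right) - 65404 = \left(- \frac{136^{2}}{5} - 239587\right) - 65404 = \left(\left(- \frac{1}{5}\right) 18496 - 239587\right) - 65404 = \left(- \frac{18496}{5} - 239587\right) - 65404 = - \frac{1216431}{5} - 65404 = - \frac{1543451}{5}$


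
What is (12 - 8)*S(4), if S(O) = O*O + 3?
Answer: 76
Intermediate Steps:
S(O) = 3 + O² (S(O) = O² + 3 = 3 + O²)
(12 - 8)*S(4) = (12 - 8)*(3 + 4²) = 4*(3 + 16) = 4*19 = 76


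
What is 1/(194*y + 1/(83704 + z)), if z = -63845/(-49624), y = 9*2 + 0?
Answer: 4153791141/14505038713996 ≈ 0.00028637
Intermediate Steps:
y = 18 (y = 18 + 0 = 18)
z = 63845/49624 (z = -63845*(-1/49624) = 63845/49624 ≈ 1.2866)
1/(194*y + 1/(83704 + z)) = 1/(194*18 + 1/(83704 + 63845/49624)) = 1/(3492 + 1/(4153791141/49624)) = 1/(3492 + 49624/4153791141) = 1/(14505038713996/4153791141) = 4153791141/14505038713996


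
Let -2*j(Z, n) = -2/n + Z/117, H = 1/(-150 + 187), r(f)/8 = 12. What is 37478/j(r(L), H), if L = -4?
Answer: 1461642/1427 ≈ 1024.3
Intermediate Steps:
r(f) = 96 (r(f) = 8*12 = 96)
H = 1/37 ≈ 0.027027
j(Z, n) = 1/n - Z/234 (j(Z, n) = -(-2/n + Z/117)/2 = 1/n - Z/234)
37478/j(r(L), H) = 37478/(1/(1/37) - 1/234*96) = 37478/(37 - 16/39) = 37478/(1427/39) = 37478*(39/1427) = 1461642/1427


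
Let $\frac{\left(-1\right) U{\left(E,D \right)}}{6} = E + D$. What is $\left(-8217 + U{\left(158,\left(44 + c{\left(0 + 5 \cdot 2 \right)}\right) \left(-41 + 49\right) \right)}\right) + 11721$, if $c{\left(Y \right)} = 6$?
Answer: $156$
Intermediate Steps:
$U{\left(E,D \right)} = - 6 D - 6 E$ ($U{\left(E,D \right)} = - 6 \left(E + D\right) = - 6 \left(D + E\right) = - 6 D - 6 E$)
$\left(-8217 + U{\left(158,\left(44 + c{\left(0 + 5 \cdot 2 \right)}\right) \left(-41 + 49\right) \right)}\right) + 11721 = \left(-8217 - \left(948 + 6 \left(44 + 6\right) \left(-41 + 49\right)\right)\right) + 11721 = \left(-8217 - \left(948 + 6 \cdot 50 \cdot 8\right)\right) + 11721 = \left(-8217 - 3348\right) + 11721 = -11565 + 11721 = 156$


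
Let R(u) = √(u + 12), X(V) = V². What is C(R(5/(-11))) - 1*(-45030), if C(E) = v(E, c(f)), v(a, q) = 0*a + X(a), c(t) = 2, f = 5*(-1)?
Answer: 495457/11 ≈ 45042.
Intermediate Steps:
f = -5
R(u) = √(12 + u)
v(a, q) = a² (v(a, q) = 0*a + a² = 0 + a² = a²)
C(E) = E²
C(R(5/(-11))) - 1*(-45030) = (√(12 + 5/(-11)))² - 1*(-45030) = (√(12 + 5*(-1/11)))² + 45030 = (√(12 - 5/11))² + 45030 = (√(127/11))² + 45030 = (√1397/11)² + 45030 = 127/11 + 45030 = 495457/11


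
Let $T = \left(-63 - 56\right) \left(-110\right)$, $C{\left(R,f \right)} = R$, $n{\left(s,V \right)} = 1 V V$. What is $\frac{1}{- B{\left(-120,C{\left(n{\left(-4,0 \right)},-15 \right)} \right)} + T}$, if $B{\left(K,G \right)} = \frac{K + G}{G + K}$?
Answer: $\frac{1}{13089} \approx 7.64 \cdot 10^{-5}$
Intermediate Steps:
$n{\left(s,V \right)} = V^{2}$ ($n{\left(s,V \right)} = V V = V^{2}$)
$B{\left(K,G \right)} = 1$ ($B{\left(K,G \right)} = \frac{G + K}{G + K} = 1$)
$T = 13090$ ($T = \left(-119\right) \left(-110\right) = 13090$)
$\frac{1}{- B{\left(-120,C{\left(n{\left(-4,0 \right)},-15 \right)} \right)} + T} = \frac{1}{\left(-1\right) 1 + 13090} = \frac{1}{-1 + 13090} = \frac{1}{13089}$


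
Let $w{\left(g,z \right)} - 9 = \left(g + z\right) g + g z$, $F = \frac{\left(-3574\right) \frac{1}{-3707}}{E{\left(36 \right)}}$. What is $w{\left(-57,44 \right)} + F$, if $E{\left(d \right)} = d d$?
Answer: $- \frac{4222953301}{2402136} \approx -1758.0$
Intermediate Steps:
$E{\left(d \right)} = d^{2}$
$F = \frac{1787}{2402136}$ ($F = \frac{\left(-3574\right) \frac{1}{-3707}}{36^{2}} = \frac{\left(-3574\right) \left(- \frac{1}{3707}\right)}{1296} = \frac{3574}{3707} \cdot \frac{1}{1296} = \frac{1787}{2402136} \approx 0.00074392$)
$w{\left(g,z \right)} = 9 + g z + g \left(g + z\right)$ ($w{\left(g,z \right)} = 9 + \left(\left(g + z\right) g + g z\right) = 9 + \left(g \left(g + z\right) + g z\right) = 9 + \left(g z + g \left(g + z\right)\right) = 9 + g z + g \left(g + z\right)$)
$w{\left(-57,44 \right)} + F = \left(9 + \left(-57\right)^{2} + 2 \left(-57\right) 44\right) + \frac{1787}{2402136} = \left(9 + 3249 - 5016\right) + \frac{1787}{2402136} = -1758 + \frac{1787}{2402136} = - \frac{4222953301}{2402136}$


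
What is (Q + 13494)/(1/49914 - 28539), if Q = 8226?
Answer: -216826416/284899129 ≈ -0.76106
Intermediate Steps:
(Q + 13494)/(1/49914 - 28539) = (8226 + 13494)/(1/49914 - 28539) = 21720/(1/49914 - 28539) = 21720/(-1424495645/49914) = 21720*(-49914/1424495645) = -216826416/284899129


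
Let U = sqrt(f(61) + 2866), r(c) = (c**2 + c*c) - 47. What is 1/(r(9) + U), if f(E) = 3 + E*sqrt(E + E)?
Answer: 1/(115 + sqrt(2869 + 61*sqrt(122))) ≈ 0.0057300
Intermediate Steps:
r(c) = -47 + 2*c**2 (r(c) = (c**2 + c**2) - 47 = 2*c**2 - 47 = -47 + 2*c**2)
f(E) = 3 + sqrt(2)*E**(3/2) (f(E) = 3 + E*sqrt(2*E) = 3 + E*(sqrt(2)*sqrt(E)) = 3 + sqrt(2)*E**(3/2))
U = sqrt(2869 + 61*sqrt(122)) (U = sqrt((3 + sqrt(2)*61**(3/2)) + 2866) = sqrt((3 + sqrt(2)*(61*sqrt(61))) + 2866) = sqrt((3 + 61*sqrt(122)) + 2866) = sqrt(2869 + 61*sqrt(122)) ≈ 59.521)
1/(r(9) + U) = 1/((-47 + 2*9**2) + sqrt(2869 + 61*sqrt(122))) = 1/((-47 + 2*81) + sqrt(2869 + 61*sqrt(122))) = 1/((-47 + 162) + sqrt(2869 + 61*sqrt(122))) = 1/(115 + sqrt(2869 + 61*sqrt(122)))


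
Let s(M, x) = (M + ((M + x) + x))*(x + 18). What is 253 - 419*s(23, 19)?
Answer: -1301999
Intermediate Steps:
s(M, x) = (18 + x)*(2*M + 2*x) (s(M, x) = (M + (M + 2*x))*(18 + x) = (2*M + 2*x)*(18 + x) = (18 + x)*(2*M + 2*x))
253 - 419*s(23, 19) = 253 - 419*(2*19² + 36*23 + 36*19 + 2*23*19) = 253 - 419*(2*361 + 828 + 684 + 874) = 253 - 419*(722 + 828 + 684 + 874) = 253 - 419*3108 = 253 - 1302252 = -1301999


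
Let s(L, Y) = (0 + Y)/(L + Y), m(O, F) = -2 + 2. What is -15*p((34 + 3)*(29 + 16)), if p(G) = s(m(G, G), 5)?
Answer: -15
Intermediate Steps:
m(O, F) = 0
s(L, Y) = Y/(L + Y)
p(G) = 1 (p(G) = 5/(0 + 5) = 5/5 = 5*(⅕) = 1)
-15*p((34 + 3)*(29 + 16)) = -15*1 = -15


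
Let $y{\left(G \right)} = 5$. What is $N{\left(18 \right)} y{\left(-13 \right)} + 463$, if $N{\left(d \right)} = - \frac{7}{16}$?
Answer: $\frac{7373}{16} \approx 460.81$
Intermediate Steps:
$N{\left(d \right)} = - \frac{7}{16}$ ($N{\left(d \right)} = \left(-7\right) \frac{1}{16} = - \frac{7}{16}$)
$N{\left(18 \right)} y{\left(-13 \right)} + 463 = \left(- \frac{7}{16}\right) 5 + 463 = - \frac{35}{16} + 463 = \frac{7373}{16}$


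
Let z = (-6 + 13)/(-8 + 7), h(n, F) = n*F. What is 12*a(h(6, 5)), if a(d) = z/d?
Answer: -14/5 ≈ -2.8000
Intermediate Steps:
h(n, F) = F*n
z = -7 (z = 7/(-1) = 7*(-1) = -7)
a(d) = -7/d
12*a(h(6, 5)) = 12*(-7/(5*6)) = 12*(-7/30) = -14/5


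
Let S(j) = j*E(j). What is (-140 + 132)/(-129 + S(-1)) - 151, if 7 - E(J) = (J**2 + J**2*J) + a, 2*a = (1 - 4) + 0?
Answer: -41509/275 ≈ -150.94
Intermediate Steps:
a = -3/2 (a = ((1 - 4) + 0)/2 = (-3 + 0)/2 = (1/2)*(-3) = -3/2 ≈ -1.5000)
E(J) = 17/2 - J**2 - J**3 (E(J) = 7 - ((J**2 + J**2*J) - 3/2) = 7 - ((J**2 + J**3) - 3/2) = 7 - (-3/2 + J**2 + J**3) = 7 + (3/2 - J**2 - J**3) = 17/2 - J**2 - J**3)
S(j) = j*(17/2 - j**2 - j**3)
(-140 + 132)/(-129 + S(-1)) - 151 = (-140 + 132)/(-129 - (17/2 - 1*(-1)**2 - 1*(-1)**3)) - 151 = -8/(-129 - (17/2 - 1*1 - 1*(-1))) - 151 = -8/(-129 - (17/2 - 1 + 1)) - 151 = -8/(-129 - 1*17/2) - 151 = -8/(-129 - 17/2) - 151 = -8/(-275/2) - 151 = -8*(-2/275) - 151 = 16/275 - 151 = -41509/275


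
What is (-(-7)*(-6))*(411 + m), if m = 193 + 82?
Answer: -28812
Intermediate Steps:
m = 275
(-(-7)*(-6))*(411 + m) = (-(-7)*(-6))*(411 + 275) = -1*42*686 = -42*686 = -28812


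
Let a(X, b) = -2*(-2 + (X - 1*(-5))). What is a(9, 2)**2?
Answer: 576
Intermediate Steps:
a(X, b) = -6 - 2*X (a(X, b) = -2*(-2 + (X + 5)) = -2*(-2 + (5 + X)) = -2*(3 + X) = -6 - 2*X)
a(9, 2)**2 = (-6 - 2*9)**2 = (-6 - 18)**2 = (-24)**2 = 576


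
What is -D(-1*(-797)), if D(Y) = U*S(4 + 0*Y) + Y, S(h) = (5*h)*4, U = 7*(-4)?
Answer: 1443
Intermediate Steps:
U = -28
S(h) = 20*h
D(Y) = -2240 + Y (D(Y) = -560*(4 + 0*Y) + Y = -560*(4 + 0) + Y = -560*4 + Y = -28*80 + Y = -2240 + Y)
-D(-1*(-797)) = -(-2240 - 1*(-797)) = -(-2240 + 797) = -1*(-1443) = 1443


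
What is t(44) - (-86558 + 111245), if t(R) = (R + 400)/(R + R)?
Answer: -543003/22 ≈ -24682.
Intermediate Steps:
t(R) = (400 + R)/(2*R) (t(R) = (400 + R)/((2*R)) = (400 + R)*(1/(2*R)) = (400 + R)/(2*R))
t(44) - (-86558 + 111245) = (1/2)*(400 + 44)/44 - (-86558 + 111245) = (1/2)*(1/44)*444 - 1*24687 = 111/22 - 24687 = -543003/22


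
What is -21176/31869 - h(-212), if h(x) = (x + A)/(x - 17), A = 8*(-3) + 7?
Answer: -53045/31869 ≈ -1.6645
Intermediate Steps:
A = -17 (A = -24 + 7 = -17)
h(x) = 1 (h(x) = (x - 17)/(x - 17) = (-17 + x)/(-17 + x) = 1)
-21176/31869 - h(-212) = -21176/31869 - 1*1 = -21176*1/31869 - 1 = -21176/31869 - 1 = -53045/31869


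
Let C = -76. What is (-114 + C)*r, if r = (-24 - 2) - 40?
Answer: 12540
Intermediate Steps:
r = -66 (r = -26 - 40 = -66)
(-114 + C)*r = (-114 - 76)*(-66) = -190*(-66) = 12540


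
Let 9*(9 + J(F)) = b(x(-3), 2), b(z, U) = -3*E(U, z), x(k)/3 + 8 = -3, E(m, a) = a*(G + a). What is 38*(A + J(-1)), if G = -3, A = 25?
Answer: -14440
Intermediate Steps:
E(m, a) = a*(-3 + a)
x(k) = -33 (x(k) = -24 + 3*(-3) = -24 - 9 = -33)
b(z, U) = -3*z*(-3 + z)
J(F) = -405 (J(F) = -9 + (3*(-33)*(3 - 1*(-33)))/9 = -9 + (3*(-33)*(3 + 33))/9 = -9 + (3*(-33)*36)/9 = -9 + (1/9)*(-3564) = -9 - 396 = -405)
38*(A + J(-1)) = 38*(25 - 405) = 38*(-380) = -14440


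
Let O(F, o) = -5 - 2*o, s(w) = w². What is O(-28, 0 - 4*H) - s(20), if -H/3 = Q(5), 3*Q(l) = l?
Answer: -445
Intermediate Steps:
Q(l) = l/3
H = -5 ≈ -5.0000
O(-28, 0 - 4*H) - s(20) = (-5 - 2*(0 - 4*(-5))) - 1*20² = (-5 - 2*(0 + 20)) - 1*400 = (-5 - 2*20) - 400 = (-5 - 40) - 400 = -45 - 400 = -445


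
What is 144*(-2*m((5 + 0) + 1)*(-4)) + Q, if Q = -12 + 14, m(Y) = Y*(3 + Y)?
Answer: 62210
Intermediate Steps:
Q = 2
144*(-2*m((5 + 0) + 1)*(-4)) + Q = 144*(-2*((5 + 0) + 1)*(3 + ((5 + 0) + 1))*(-4)) + 2 = 144*(-2*(5 + 1)*(3 + (5 + 1))*(-4)) + 2 = 144*(-12*(3 + 6)*(-4)) + 2 = 144*(-12*9*(-4)) + 2 = 144*(-2*54*(-4)) + 2 = 144*(-108*(-4)) + 2 = 144*432 + 2 = 62208 + 2 = 62210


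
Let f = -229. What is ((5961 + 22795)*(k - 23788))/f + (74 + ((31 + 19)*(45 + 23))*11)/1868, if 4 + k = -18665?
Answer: 1140318812301/213886 ≈ 5.3314e+6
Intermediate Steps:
k = -18669 (k = -4 - 18665 = -18669)
((5961 + 22795)*(k - 23788))/f + (74 + ((31 + 19)*(45 + 23))*11)/1868 = ((5961 + 22795)*(-18669 - 23788))/(-229) + (74 + ((31 + 19)*(45 + 23))*11)/1868 = (28756*(-42457))*(-1/229) + (74 + (50*68)*11)*(1/1868) = -1220893492*(-1/229) + (74 + 3400*11)*(1/1868) = 1220893492/229 + (74 + 37400)*(1/1868) = 1220893492/229 + 37474*(1/1868) = 1220893492/229 + 18737/934 = 1140318812301/213886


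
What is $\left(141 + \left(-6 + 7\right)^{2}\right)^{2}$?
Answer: $20164$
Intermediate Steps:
$\left(141 + \left(-6 + 7\right)^{2}\right)^{2} = \left(141 + 1^{2}\right)^{2} = \left(141 + 1\right)^{2} = 142^{2} = 20164$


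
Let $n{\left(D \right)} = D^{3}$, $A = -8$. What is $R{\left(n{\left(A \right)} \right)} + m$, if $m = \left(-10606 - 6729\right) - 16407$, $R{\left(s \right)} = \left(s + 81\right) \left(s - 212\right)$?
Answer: $278302$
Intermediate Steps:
$R{\left(s \right)} = \left(-212 + s\right) \left(81 + s\right)$ ($R{\left(s \right)} = \left(81 + s\right) \left(-212 + s\right) = \left(-212 + s\right) \left(81 + s\right)$)
$m = -33742$ ($m = -17335 - 16407 = -33742$)
$R{\left(n{\left(A \right)} \right)} + m = \left(-17172 + \left(\left(-8\right)^{3}\right)^{2} - 131 \left(-8\right)^{3}\right) - 33742 = \left(-17172 + \left(-512\right)^{2} - -67072\right) - 33742 = \left(-17172 + 262144 + 67072\right) - 33742 = 312044 - 33742 = 278302$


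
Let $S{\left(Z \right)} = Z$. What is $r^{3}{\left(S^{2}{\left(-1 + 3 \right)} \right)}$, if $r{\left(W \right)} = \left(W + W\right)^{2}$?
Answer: $262144$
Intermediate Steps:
$r{\left(W \right)} = 4 W^{2}$ ($r{\left(W \right)} = \left(2 W\right)^{2} = 4 W^{2}$)
$r^{3}{\left(S^{2}{\left(-1 + 3 \right)} \right)} = \left(4 \left(\left(-1 + 3\right)^{2}\right)^{2}\right)^{3} = \left(4 \left(2^{2}\right)^{2}\right)^{3} = \left(4 \cdot 4^{2}\right)^{3} = \left(4 \cdot 16\right)^{3} = 64^{3} = 262144$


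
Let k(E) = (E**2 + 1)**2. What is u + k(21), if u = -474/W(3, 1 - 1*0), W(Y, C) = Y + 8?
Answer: 2148530/11 ≈ 1.9532e+5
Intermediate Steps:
k(E) = (1 + E**2)**2
W(Y, C) = 8 + Y
u = -474/11 (u = -474/(8 + 3) = -474/11 ≈ -43.091)
u + k(21) = -474/11 + (1 + 21**2)**2 = -474/11 + (1 + 441)**2 = -474/11 + 442**2 = -474/11 + 195364 = 2148530/11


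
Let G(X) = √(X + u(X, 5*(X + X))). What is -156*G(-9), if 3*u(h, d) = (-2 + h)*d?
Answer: -156*√321 ≈ -2795.0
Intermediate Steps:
u(h, d) = d*(-2 + h)/3 (u(h, d) = ((-2 + h)*d)/3 = (d*(-2 + h))/3 = d*(-2 + h)/3)
G(X) = √(X + 10*X*(-2 + X)/3) (G(X) = √(X + (5*(X + X))*(-2 + X)/3) = √(X + (5*(2*X))*(-2 + X)/3) = √(X + (10*X)*(-2 + X)/3) = √(X + 10*X*(-2 + X)/3))
-156*G(-9) = -52*√3*√(-9*(-17 + 10*(-9))) = -52*√3*√(-9*(-17 - 90)) = -52*√3*√(-9*(-107)) = -52*√3*√963 = -52*√3*3*√107 = -156*√321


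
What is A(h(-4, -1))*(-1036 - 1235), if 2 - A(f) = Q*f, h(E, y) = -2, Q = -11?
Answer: 45420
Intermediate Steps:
A(f) = 2 + 11*f (A(f) = 2 - (-11)*f = 2 + 11*f)
A(h(-4, -1))*(-1036 - 1235) = (2 + 11*(-2))*(-1036 - 1235) = (2 - 22)*(-2271) = -20*(-2271) = 45420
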